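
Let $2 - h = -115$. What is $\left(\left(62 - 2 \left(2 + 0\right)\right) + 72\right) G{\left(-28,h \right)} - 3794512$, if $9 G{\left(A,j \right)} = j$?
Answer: $-3792822$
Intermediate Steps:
$h = 117$ ($h = 2 - -115 = 2 + 115 = 117$)
$G{\left(A,j \right)} = \frac{j}{9}$
$\left(\left(62 - 2 \left(2 + 0\right)\right) + 72\right) G{\left(-28,h \right)} - 3794512 = \left(\left(62 - 2 \left(2 + 0\right)\right) + 72\right) \frac{1}{9} \cdot 117 - 3794512 = \left(\left(62 - 4\right) + 72\right) 13 - 3794512 = \left(58 + 72\right) 13 - 3794512 = 130 \cdot 13 - 3794512 = 1690 - 3794512 = -3792822$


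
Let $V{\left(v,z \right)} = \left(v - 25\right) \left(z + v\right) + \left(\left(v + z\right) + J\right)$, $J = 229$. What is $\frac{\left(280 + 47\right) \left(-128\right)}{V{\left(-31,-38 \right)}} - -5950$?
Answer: $\frac{2987618}{503} \approx 5939.6$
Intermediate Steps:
$V{\left(v,z \right)} = 229 + v + z + \left(-25 + v\right) \left(v + z\right)$ ($V{\left(v,z \right)} = \left(v - 25\right) \left(z + v\right) + \left(\left(v + z\right) + 229\right) = \left(-25 + v\right) \left(v + z\right) + \left(229 + v + z\right) = 229 + v + z + \left(-25 + v\right) \left(v + z\right)$)
$\frac{\left(280 + 47\right) \left(-128\right)}{V{\left(-31,-38 \right)}} - -5950 = \frac{\left(280 + 47\right) \left(-128\right)}{229 + \left(-31\right)^{2} - -744 - -912 - -1178} - -5950 = \frac{327 \left(-128\right)}{229 + 961 + 744 + 912 + 1178} + 5950 = - \frac{41856}{4024} + 5950 = \left(-41856\right) \frac{1}{4024} + 5950 = - \frac{5232}{503} + 5950 = \frac{2987618}{503}$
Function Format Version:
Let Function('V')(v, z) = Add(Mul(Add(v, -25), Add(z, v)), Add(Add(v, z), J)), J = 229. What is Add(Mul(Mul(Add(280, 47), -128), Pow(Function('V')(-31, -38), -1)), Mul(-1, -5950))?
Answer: Rational(2987618, 503) ≈ 5939.6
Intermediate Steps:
Function('V')(v, z) = Add(229, v, z, Mul(Add(-25, v), Add(v, z))) (Function('V')(v, z) = Add(Mul(Add(v, -25), Add(z, v)), Add(Add(v, z), 229)) = Add(Mul(Add(-25, v), Add(v, z)), Add(229, v, z)) = Add(229, v, z, Mul(Add(-25, v), Add(v, z))))
Add(Mul(Mul(Add(280, 47), -128), Pow(Function('V')(-31, -38), -1)), Mul(-1, -5950)) = Add(Mul(Mul(Add(280, 47), -128), Pow(Add(229, Pow(-31, 2), Mul(-24, -31), Mul(-24, -38), Mul(-31, -38)), -1)), Mul(-1, -5950)) = Add(Mul(Mul(327, -128), Pow(Add(229, 961, 744, 912, 1178), -1)), 5950) = Add(Mul(-41856, Pow(4024, -1)), 5950) = Add(Mul(-41856, Rational(1, 4024)), 5950) = Add(Rational(-5232, 503), 5950) = Rational(2987618, 503)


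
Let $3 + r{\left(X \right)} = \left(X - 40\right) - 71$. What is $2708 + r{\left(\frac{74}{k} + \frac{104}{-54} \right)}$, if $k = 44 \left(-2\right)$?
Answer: $\frac{3078385}{1188} \approx 2591.2$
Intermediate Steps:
$k = -88$
$r{\left(X \right)} = -114 + X$ ($r{\left(X \right)} = -3 + \left(\left(X - 40\right) - 71\right) = -3 + \left(\left(-40 + X\right) - 71\right) = -3 + \left(-111 + X\right) = -114 + X$)
$2708 + r{\left(\frac{74}{k} + \frac{104}{-54} \right)} = 2708 + \left(-114 + \left(\frac{74}{-88} + \frac{104}{-54}\right)\right) = 2708 + \left(-114 + \left(74 \left(- \frac{1}{88}\right) + 104 \left(- \frac{1}{54}\right)\right)\right) = 2708 - \frac{138719}{1188} = \frac{3078385}{1188}$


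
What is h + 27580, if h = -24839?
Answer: 2741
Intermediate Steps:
h + 27580 = -24839 + 27580 = 2741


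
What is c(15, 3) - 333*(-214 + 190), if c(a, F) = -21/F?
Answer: 7985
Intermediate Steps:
c(15, 3) - 333*(-214 + 190) = -21/3 - 333*(-214 + 190) = -21*⅓ - 333*(-24) = -7 + 7992 = 7985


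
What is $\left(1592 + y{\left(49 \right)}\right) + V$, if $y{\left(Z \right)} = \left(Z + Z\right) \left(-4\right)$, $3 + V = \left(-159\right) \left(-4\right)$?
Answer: $1833$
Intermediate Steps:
$V = 633$ ($V = -3 - -636 = -3 + 636 = 633$)
$y{\left(Z \right)} = - 8 Z$ ($y{\left(Z \right)} = 2 Z \left(-4\right) = - 8 Z$)
$\left(1592 + y{\left(49 \right)}\right) + V = \left(1592 - 392\right) + 633 = 1200 + 633 = 1833$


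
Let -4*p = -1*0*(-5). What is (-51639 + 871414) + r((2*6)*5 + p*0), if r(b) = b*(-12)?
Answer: 819055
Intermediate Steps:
p = 0 (p = -(-1*0)*(-5)/4 = -0*(-5) = -1/4*0 = 0)
r(b) = -12*b
(-51639 + 871414) + r((2*6)*5 + p*0) = (-51639 + 871414) - 12*((2*6)*5 + 0*0) = 819775 - 12*(12*5 + 0) = 819775 - 12*(60 + 0) = 819775 - 12*60 = 819775 - 720 = 819055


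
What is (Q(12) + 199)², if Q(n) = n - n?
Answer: 39601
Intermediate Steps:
Q(n) = 0
(Q(12) + 199)² = (0 + 199)² = 199² = 39601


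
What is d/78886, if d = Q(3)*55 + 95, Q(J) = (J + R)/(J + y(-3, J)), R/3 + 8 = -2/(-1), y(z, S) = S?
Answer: -85/157772 ≈ -0.00053875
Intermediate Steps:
R = -18 (R = -24 + 3*(-2/(-1)) = -24 + 3*(-2*(-1)) = -24 + 3*2 = -24 + 6 = -18)
Q(J) = (-18 + J)/(2*J) (Q(J) = (J - 18)/(J + J) = (-18 + J)/((2*J)) = (-18 + J)*(1/(2*J)) = (-18 + J)/(2*J))
d = -85/2 (d = ((½)*(-18 + 3)/3)*55 + 95 = ((½)*(⅓)*(-15))*55 + 95 = -5/2*55 + 95 = -275/2 + 95 = -85/2 ≈ -42.500)
d/78886 = -85/2/78886 = -85/2*1/78886 = -85/157772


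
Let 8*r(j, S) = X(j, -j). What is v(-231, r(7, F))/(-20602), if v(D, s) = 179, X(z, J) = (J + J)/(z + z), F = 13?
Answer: -179/20602 ≈ -0.0086885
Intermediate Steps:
X(z, J) = J/z (X(z, J) = (2*J)/((2*z)) = (2*J)*(1/(2*z)) = J/z)
r(j, S) = -⅛ (r(j, S) = ((-j)/j)/8 = (⅛)*(-1) = -⅛)
v(-231, r(7, F))/(-20602) = 179/(-20602) = 179*(-1/20602) = -179/20602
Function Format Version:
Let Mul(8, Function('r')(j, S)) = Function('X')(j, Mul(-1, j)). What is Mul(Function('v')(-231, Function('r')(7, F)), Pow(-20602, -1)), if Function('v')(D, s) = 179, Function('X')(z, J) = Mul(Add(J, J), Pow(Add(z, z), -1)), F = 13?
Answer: Rational(-179, 20602) ≈ -0.0086885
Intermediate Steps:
Function('X')(z, J) = Mul(J, Pow(z, -1)) (Function('X')(z, J) = Mul(Mul(2, J), Pow(Mul(2, z), -1)) = Mul(Mul(2, J), Mul(Rational(1, 2), Pow(z, -1))) = Mul(J, Pow(z, -1)))
Function('r')(j, S) = Rational(-1, 8) (Function('r')(j, S) = Mul(Rational(1, 8), Mul(Mul(-1, j), Pow(j, -1))) = Mul(Rational(1, 8), -1) = Rational(-1, 8))
Mul(Function('v')(-231, Function('r')(7, F)), Pow(-20602, -1)) = Mul(179, Pow(-20602, -1)) = Mul(179, Rational(-1, 20602)) = Rational(-179, 20602)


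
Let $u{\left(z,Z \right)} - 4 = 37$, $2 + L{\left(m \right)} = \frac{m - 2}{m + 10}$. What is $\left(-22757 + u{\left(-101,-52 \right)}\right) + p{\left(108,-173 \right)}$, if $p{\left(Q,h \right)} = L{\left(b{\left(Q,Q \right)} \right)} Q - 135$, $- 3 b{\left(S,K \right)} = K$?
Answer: $- \frac{297819}{13} \approx -22909.0$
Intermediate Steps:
$b{\left(S,K \right)} = - \frac{K}{3}$
$L{\left(m \right)} = -2 + \frac{-2 + m}{10 + m}$ ($L{\left(m \right)} = -2 + \frac{m - 2}{m + 10} = -2 + \frac{-2 + m}{10 + m}$)
$u{\left(z,Z \right)} = 41$ ($u{\left(z,Z \right)} = 4 + 37 = 41$)
$p{\left(Q,h \right)} = -135 + \frac{Q \left(-22 + \frac{Q}{3}\right)}{10 - \frac{Q}{3}}$ ($p{\left(Q,h \right)} = \frac{-22 - - \frac{Q}{3}}{10 - \frac{Q}{3}} Q - 135 = \frac{-22 + \frac{Q}{3}}{10 - \frac{Q}{3}} Q - 135 = \frac{Q \left(-22 + \frac{Q}{3}\right)}{10 - \frac{Q}{3}} - 135 = -135 + \frac{Q \left(-22 + \frac{Q}{3}\right)}{10 - \frac{Q}{3}}$)
$\left(-22757 + u{\left(-101,-52 \right)}\right) + p{\left(108,-173 \right)} = \left(-22757 + 41\right) + \frac{4050 - 108^{2} - 7452}{-30 + 108} = -22716 + \frac{4050 - 11664 - 7452}{78} = -22716 + \frac{1}{78} \left(-15066\right) = -22716 - \frac{2511}{13} = - \frac{297819}{13}$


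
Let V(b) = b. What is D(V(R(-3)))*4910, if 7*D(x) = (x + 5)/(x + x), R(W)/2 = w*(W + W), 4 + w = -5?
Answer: 277415/756 ≈ 366.95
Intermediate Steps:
w = -9 (w = -4 - 5 = -9)
R(W) = -36*W (R(W) = 2*(-9*(W + W)) = 2*(-18*W) = -36*W)
D(x) = (5 + x)/(14*x) (D(x) = ((x + 5)/(x + x))/7 = ((5 + x)/((2*x)))/7 = ((5 + x)*(1/(2*x)))/7 = ((5 + x)/(2*x))/7 = (5 + x)/(14*x))
D(V(R(-3)))*4910 = ((5 - 36*(-3))/(14*((-36*(-3)))))*4910 = ((1/14)*(5 + 108)/108)*4910 = ((1/14)*(1/108)*113)*4910 = (113/1512)*4910 = 277415/756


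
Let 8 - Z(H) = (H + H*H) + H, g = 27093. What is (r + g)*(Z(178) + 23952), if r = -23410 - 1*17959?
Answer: 115350080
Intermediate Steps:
Z(H) = 8 - H² - 2*H (Z(H) = 8 - ((H + H*H) + H) = 8 - ((H + H²) + H) = 8 - (H² + 2*H) = 8 + (-H² - 2*H) = 8 - H² - 2*H)
r = -41369 (r = -23410 - 17959 = -41369)
(r + g)*(Z(178) + 23952) = (-41369 + 27093)*((8 - 1*178² - 2*178) + 23952) = -14276*((8 - 1*31684 - 356) + 23952) = -14276*((8 - 31684 - 356) + 23952) = -14276*(-32032 + 23952) = -14276*(-8080) = 115350080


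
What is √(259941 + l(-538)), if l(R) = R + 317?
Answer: 2*√64930 ≈ 509.63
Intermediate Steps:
l(R) = 317 + R
√(259941 + l(-538)) = √(259941 + (317 - 538)) = √(259941 - 221) = √259720 = 2*√64930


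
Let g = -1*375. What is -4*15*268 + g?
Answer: -16455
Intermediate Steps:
g = -375
-4*15*268 + g = -4*15*268 - 375 = -60*268 - 375 = -16080 - 375 = -16455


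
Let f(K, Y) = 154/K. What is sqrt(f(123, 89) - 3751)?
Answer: I*sqrt(56729937)/123 ≈ 61.235*I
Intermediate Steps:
sqrt(f(123, 89) - 3751) = sqrt(154/123 - 3751) = sqrt(-461219/123) = I*sqrt(56729937)/123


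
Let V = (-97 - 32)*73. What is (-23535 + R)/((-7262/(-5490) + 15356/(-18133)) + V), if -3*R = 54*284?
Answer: 1425906859995/468708286742 ≈ 3.0422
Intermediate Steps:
R = -5112 (R = -18*284 = -⅓*15336 = -5112)
V = -9417 (V = -129*73 = -9417)
(-23535 + R)/((-7262/(-5490) + 15356/(-18133)) + V) = (-23535 - 5112)/((-7262/(-5490) + 15356/(-18133)) - 9417) = -28647/((-7262*(-1/5490) + 15356*(-1/18133)) - 9417) = -28647/((3631/2745 - 15356/18133) - 9417) = -28647/(23688703/49775085 - 9417) = -28647/(-468708286742/49775085) = -28647*(-49775085/468708286742) = 1425906859995/468708286742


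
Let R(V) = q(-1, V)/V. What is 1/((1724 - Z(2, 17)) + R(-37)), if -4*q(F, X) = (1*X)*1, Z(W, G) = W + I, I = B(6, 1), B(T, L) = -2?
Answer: 4/6895 ≈ 0.00058013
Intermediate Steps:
I = -2
Z(W, G) = -2 + W (Z(W, G) = W - 2 = -2 + W)
q(F, X) = -X/4 (q(F, X) = -1*X/4 = -X/4)
R(V) = -1/4 (R(V) = (-V/4)/V = -1/4)
1/((1724 - Z(2, 17)) + R(-37)) = 1/((1724 - (-2 + 2)) - 1/4) = 1/((1724 - 1*0) - 1/4) = 1/((1724 + 0) - 1/4) = 1/(1724 - 1/4) = 1/(6895/4) = 4/6895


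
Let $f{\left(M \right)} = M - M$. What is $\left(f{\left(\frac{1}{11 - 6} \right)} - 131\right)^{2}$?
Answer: $17161$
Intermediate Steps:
$f{\left(M \right)} = 0$
$\left(f{\left(\frac{1}{11 - 6} \right)} - 131\right)^{2} = \left(0 - 131\right)^{2} = \left(-131\right)^{2} = 17161$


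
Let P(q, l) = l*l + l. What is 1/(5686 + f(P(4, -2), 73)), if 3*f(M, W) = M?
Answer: 3/17060 ≈ 0.00017585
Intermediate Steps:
P(q, l) = l + l² (P(q, l) = l² + l = l + l²)
f(M, W) = M/3
1/(5686 + f(P(4, -2), 73)) = 1/(5686 + (-2*(1 - 2))/3) = 1/(5686 + (-2*(-1))/3) = 1/(5686 + (⅓)*2) = 1/(5686 + ⅔) = 1/(17060/3) = 3/17060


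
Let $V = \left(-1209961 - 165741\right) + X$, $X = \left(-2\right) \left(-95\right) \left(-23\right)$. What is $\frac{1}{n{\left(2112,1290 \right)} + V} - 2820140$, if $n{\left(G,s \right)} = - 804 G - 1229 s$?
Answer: $- \frac{13151807494201}{4663530} \approx -2.8201 \cdot 10^{6}$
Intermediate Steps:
$X = -4370$ ($X = 190 \left(-23\right) = -4370$)
$n{\left(G,s \right)} = - 1229 s - 804 G$
$V = -1380072$ ($V = \left(-1209961 - 165741\right) - 4370 = -1375702 - 4370 = -1380072$)
$\frac{1}{n{\left(2112,1290 \right)} + V} - 2820140 = \frac{1}{\left(\left(-1229\right) 1290 - 1698048\right) - 1380072} - 2820140 = \frac{1}{\left(-1585410 - 1698048\right) - 1380072} - 2820140 = \frac{1}{-3283458 - 1380072} - 2820140 = \frac{1}{-4663530} - 2820140 = - \frac{1}{4663530} - 2820140 = - \frac{13151807494201}{4663530}$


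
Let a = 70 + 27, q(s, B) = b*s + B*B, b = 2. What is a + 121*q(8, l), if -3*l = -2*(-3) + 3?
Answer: 3122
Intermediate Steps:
l = -3 (l = -(-2*(-3) + 3)/3 = -(6 + 3)/3 = -1/3*9 = -3)
q(s, B) = B**2 + 2*s (q(s, B) = 2*s + B*B = 2*s + B**2 = B**2 + 2*s)
a = 97
a + 121*q(8, l) = 97 + 121*((-3)**2 + 2*8) = 97 + 121*(9 + 16) = 97 + 121*25 = 97 + 3025 = 3122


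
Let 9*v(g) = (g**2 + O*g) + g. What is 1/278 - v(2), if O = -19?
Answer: 8905/2502 ≈ 3.5592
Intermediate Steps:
v(g) = -2*g + g**2/9 (v(g) = ((g**2 - 19*g) + g)/9 = (g**2 - 18*g)/9 = -2*g + g**2/9)
1/278 - v(2) = 1/278 - 2*(-18 + 2)/9 = 1/278 - 2*(-16)/9 = 1/278 - 1*(-32/9) = 1/278 + 32/9 = 8905/2502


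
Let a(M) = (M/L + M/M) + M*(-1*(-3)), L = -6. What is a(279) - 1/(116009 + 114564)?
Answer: 364997057/461146 ≈ 791.50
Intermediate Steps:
a(M) = 1 + 17*M/6 (a(M) = (M/(-6) + M/M) + M*(-1*(-3)) = (M*(-1/6) + 1) + M*3 = (-M/6 + 1) + 3*M = (1 - M/6) + 3*M = 1 + 17*M/6)
a(279) - 1/(116009 + 114564) = (1 + (17/6)*279) - 1/(116009 + 114564) = (1 + 1581/2) - 1/230573 = 1583/2 - 1*1/230573 = 1583/2 - 1/230573 = 364997057/461146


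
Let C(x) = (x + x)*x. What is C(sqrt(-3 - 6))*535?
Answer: -9630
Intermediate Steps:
C(x) = 2*x**2 (C(x) = (2*x)*x = 2*x**2)
C(sqrt(-3 - 6))*535 = (2*(sqrt(-3 - 6))**2)*535 = (2*(sqrt(-9))**2)*535 = (2*(3*I)**2)*535 = (2*(-9))*535 = -18*535 = -9630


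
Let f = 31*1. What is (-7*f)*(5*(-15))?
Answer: 16275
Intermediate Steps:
f = 31
(-7*f)*(5*(-15)) = (-7*31)*(5*(-15)) = -217*(-75) = 16275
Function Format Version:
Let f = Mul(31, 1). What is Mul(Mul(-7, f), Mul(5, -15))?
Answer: 16275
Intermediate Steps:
f = 31
Mul(Mul(-7, f), Mul(5, -15)) = Mul(Mul(-7, 31), Mul(5, -15)) = Mul(-217, -75) = 16275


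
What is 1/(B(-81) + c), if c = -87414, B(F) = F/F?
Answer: -1/87413 ≈ -1.1440e-5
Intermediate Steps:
B(F) = 1
1/(B(-81) + c) = 1/(1 - 87414) = 1/(-87413) = -1/87413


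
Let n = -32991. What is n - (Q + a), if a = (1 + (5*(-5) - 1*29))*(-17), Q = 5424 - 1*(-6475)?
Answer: -45791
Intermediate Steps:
Q = 11899 (Q = 5424 + 6475 = 11899)
a = 901 (a = (1 + (-25 - 29))*(-17) = (1 - 54)*(-17) = -53*(-17) = 901)
n - (Q + a) = -32991 - (11899 + 901) = -32991 - 1*12800 = -32991 - 12800 = -45791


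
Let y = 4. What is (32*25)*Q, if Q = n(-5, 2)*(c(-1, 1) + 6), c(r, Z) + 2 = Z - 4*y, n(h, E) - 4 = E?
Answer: -52800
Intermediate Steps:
n(h, E) = 4 + E
c(r, Z) = -18 + Z (c(r, Z) = -2 + (Z - 4*4) = -2 + (Z - 16) = -2 + (-16 + Z) = -18 + Z)
Q = -66 (Q = (4 + 2)*((-18 + 1) + 6) = 6*(-17 + 6) = 6*(-11) = -66)
(32*25)*Q = (32*25)*(-66) = 800*(-66) = -52800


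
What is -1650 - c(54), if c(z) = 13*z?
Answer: -2352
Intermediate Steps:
-1650 - c(54) = -1650 - 13*54 = -1650 - 1*702 = -1650 - 702 = -2352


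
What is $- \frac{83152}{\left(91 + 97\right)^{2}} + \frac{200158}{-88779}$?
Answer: $- \frac{903533485}{196112811} \approx -4.6072$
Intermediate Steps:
$- \frac{83152}{\left(91 + 97\right)^{2}} + \frac{200158}{-88779} = - \frac{83152}{188^{2}} + 200158 \left(- \frac{1}{88779}\right) = - \frac{83152}{35344} - \frac{200158}{88779} = \left(-83152\right) \frac{1}{35344} - \frac{200158}{88779} = - \frac{5197}{2209} - \frac{200158}{88779} = - \frac{903533485}{196112811}$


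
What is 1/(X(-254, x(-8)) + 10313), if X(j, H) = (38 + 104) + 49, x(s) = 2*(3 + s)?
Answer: 1/10504 ≈ 9.5202e-5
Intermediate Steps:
x(s) = 6 + 2*s
X(j, H) = 191 (X(j, H) = 142 + 49 = 191)
1/(X(-254, x(-8)) + 10313) = 1/(191 + 10313) = 1/10504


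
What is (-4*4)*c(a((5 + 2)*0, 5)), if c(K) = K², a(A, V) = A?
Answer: 0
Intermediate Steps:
(-4*4)*c(a((5 + 2)*0, 5)) = (-4*4)*((5 + 2)*0)² = -16*(7*0)² = -16*0² = -16*0 = 0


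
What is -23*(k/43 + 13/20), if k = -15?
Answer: -5957/860 ≈ -6.9267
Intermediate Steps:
-23*(k/43 + 13/20) = -23*(-15/43 + 13/20) = -23*259/860 = -5957/860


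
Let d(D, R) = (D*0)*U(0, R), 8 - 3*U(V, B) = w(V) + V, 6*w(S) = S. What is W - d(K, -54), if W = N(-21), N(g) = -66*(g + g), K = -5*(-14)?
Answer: 2772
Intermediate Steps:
K = 70
w(S) = S/6
U(V, B) = 8/3 - 7*V/18 (U(V, B) = 8/3 - (V/6 + V)/3 = 8/3 - 7*V/18)
N(g) = -132*g
W = 2772 (W = -132*(-21) = 2772)
d(D, R) = 0 (d(D, R) = (D*0)*(8/3 - 7/18*0) = 0*(8/3 + 0) = 0*(8/3) = 0)
W - d(K, -54) = 2772 - 1*0 = 2772 + 0 = 2772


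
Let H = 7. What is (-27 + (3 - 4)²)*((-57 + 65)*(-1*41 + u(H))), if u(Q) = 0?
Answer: 8528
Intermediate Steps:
(-27 + (3 - 4)²)*((-57 + 65)*(-1*41 + u(H))) = (-27 + (3 - 4)²)*((-57 + 65)*(-1*41 + 0)) = (-27 + (-1)²)*(8*(-41 + 0)) = (-27 + 1)*(8*(-41)) = -26*(-328) = 8528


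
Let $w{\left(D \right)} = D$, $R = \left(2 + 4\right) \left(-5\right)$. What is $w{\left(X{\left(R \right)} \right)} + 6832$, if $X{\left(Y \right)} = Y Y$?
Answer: $7732$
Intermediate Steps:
$R = -30$ ($R = 6 \left(-5\right) = -30$)
$X{\left(Y \right)} = Y^{2}$
$w{\left(X{\left(R \right)} \right)} + 6832 = \left(-30\right)^{2} + 6832 = 900 + 6832 = 7732$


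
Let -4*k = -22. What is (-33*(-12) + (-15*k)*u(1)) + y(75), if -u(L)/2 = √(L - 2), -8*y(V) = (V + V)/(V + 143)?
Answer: 345237/872 + 165*I ≈ 395.91 + 165.0*I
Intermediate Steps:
k = 11/2 (k = -¼*(-22) = 11/2 ≈ 5.5000)
y(V) = -V/(4*(143 + V)) (y(V) = -(V + V)/(8*(V + 143)) = -2*V/(8*(143 + V)) = -V/(4*(143 + V)))
u(L) = -2*√(-2 + L) (u(L) = -2*√(L - 2) = -2*√(-2 + L))
(-33*(-12) + (-15*k)*u(1)) + y(75) = (-33*(-12) + (-15*11/2)*(-2*√(-2 + 1))) - 1*75/(572 + 4*75) = (396 - (-165)*√(-1)) - 1*75/(572 + 300) = (396 - (-165)*I) - 1*75/872 = (396 + 165*I) - 1*75*1/872 = (396 + 165*I) - 75/872 = 345237/872 + 165*I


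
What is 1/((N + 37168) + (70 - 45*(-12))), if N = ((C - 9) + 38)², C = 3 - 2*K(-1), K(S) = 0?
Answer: 1/38802 ≈ 2.5772e-5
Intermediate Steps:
C = 3 (C = 3 - 2*0 = 3 + 0 = 3)
N = 1024 (N = ((3 - 9) + 38)² = (-6 + 38)² = 32² = 1024)
1/((N + 37168) + (70 - 45*(-12))) = 1/((1024 + 37168) + (70 - 45*(-12))) = 1/(38192 + (70 + 540)) = 1/(38192 + 610) = 1/38802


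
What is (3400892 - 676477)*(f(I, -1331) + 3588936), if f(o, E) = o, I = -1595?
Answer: 9773405630515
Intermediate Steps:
(3400892 - 676477)*(f(I, -1331) + 3588936) = (3400892 - 676477)*(-1595 + 3588936) = 2724415*3587341 = 9773405630515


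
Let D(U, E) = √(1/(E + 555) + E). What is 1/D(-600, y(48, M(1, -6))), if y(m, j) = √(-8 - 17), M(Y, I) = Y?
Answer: √184830/(3*√(37 + 102683*I)) ≈ 0.31629 - 0.31617*I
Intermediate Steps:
y(m, j) = 5*I (y(m, j) = √(-25) = 5*I)
D(U, E) = √(E + 1/(555 + E)) (D(U, E) = √(1/(555 + E) + E) = √(E + 1/(555 + E)))
1/D(-600, y(48, M(1, -6))) = 1/(√((1 + (5*I)*(555 + 5*I))/(555 + 5*I))) = 1/(√(((555 - 5*I)/308050)*(1 + 5*I*(555 + 5*I)))) = 1/(√((1 + 5*I*(555 + 5*I))*(555 - 5*I)/308050)) = 1/(√12322*√((1 + 5*I*(555 + 5*I))*(555 - 5*I))/61610) = 5*√12322/√((1 + 5*I*(555 + 5*I))*(555 - 5*I))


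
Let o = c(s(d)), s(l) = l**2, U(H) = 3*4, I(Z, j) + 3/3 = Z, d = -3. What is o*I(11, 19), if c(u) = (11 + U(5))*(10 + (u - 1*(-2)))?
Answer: 4830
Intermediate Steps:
I(Z, j) = -1 + Z
U(H) = 12
c(u) = 276 + 23*u (c(u) = (11 + 12)*(10 + (u - 1*(-2))) = 23*(10 + (u + 2)) = 23*(10 + (2 + u)) = 23*(12 + u) = 276 + 23*u)
o = 483 (o = 276 + 23*(-3)**2 = 276 + 23*9 = 276 + 207 = 483)
o*I(11, 19) = 483*(-1 + 11) = 483*10 = 4830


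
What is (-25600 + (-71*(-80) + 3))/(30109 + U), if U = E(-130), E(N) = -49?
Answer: -2213/3340 ≈ -0.66257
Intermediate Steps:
U = -49
(-25600 + (-71*(-80) + 3))/(30109 + U) = (-25600 + (-71*(-80) + 3))/(30109 - 49) = (-25600 + (5680 + 3))/30060 = (-25600 + 5683)*(1/30060) = -19917*1/30060 = -2213/3340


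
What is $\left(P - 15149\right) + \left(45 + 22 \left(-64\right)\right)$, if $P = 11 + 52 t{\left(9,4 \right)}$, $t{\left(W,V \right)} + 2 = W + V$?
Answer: $-15929$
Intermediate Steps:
$t{\left(W,V \right)} = -2 + V + W$ ($t{\left(W,V \right)} = -2 + \left(W + V\right) = -2 + \left(V + W\right) = -2 + V + W$)
$P = 583$ ($P = 11 + 52 \left(-2 + 4 + 9\right) = 11 + 52 \cdot 11 = 11 + 572 = 583$)
$\left(P - 15149\right) + \left(45 + 22 \left(-64\right)\right) = \left(583 - 15149\right) + \left(45 + 22 \left(-64\right)\right) = -14566 + \left(45 - 1408\right) = -14566 - 1363 = -15929$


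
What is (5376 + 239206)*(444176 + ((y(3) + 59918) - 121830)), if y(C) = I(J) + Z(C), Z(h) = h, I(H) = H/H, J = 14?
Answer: 93495871976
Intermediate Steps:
I(H) = 1
y(C) = 1 + C
(5376 + 239206)*(444176 + ((y(3) + 59918) - 121830)) = (5376 + 239206)*(444176 + (((1 + 3) + 59918) - 121830)) = 244582*(444176 + ((4 + 59918) - 121830)) = 244582*(444176 + (59922 - 121830)) = 244582*(444176 - 61908) = 244582*382268 = 93495871976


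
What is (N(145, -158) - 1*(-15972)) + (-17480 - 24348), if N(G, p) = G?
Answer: -25711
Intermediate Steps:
(N(145, -158) - 1*(-15972)) + (-17480 - 24348) = (145 - 1*(-15972)) + (-17480 - 24348) = (145 + 15972) - 41828 = 16117 - 41828 = -25711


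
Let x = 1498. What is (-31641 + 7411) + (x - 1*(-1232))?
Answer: -21500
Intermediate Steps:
(-31641 + 7411) + (x - 1*(-1232)) = (-31641 + 7411) + (1498 - 1*(-1232)) = -24230 + (1498 + 1232) = -24230 + 2730 = -21500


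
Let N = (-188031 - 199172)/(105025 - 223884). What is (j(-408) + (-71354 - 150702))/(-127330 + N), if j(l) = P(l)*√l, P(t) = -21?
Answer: 26393354104/15133929267 + 1664026*I*√102/5044643089 ≈ 1.744 + 0.0033314*I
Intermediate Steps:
N = 387203/118859 (N = -387203/(-118859) = -387203*(-1/118859) = 387203/118859 ≈ 3.2577)
j(l) = -21*√l
(j(-408) + (-71354 - 150702))/(-127330 + N) = (-42*I*√102 + (-71354 - 150702))/(-127330 + 387203/118859) = (-42*I*√102 - 222056)/(-15133929267/118859) = (-42*I*√102 - 222056)*(-118859/15133929267) = (-222056 - 42*I*√102)*(-118859/15133929267) = 26393354104/15133929267 + 1664026*I*√102/5044643089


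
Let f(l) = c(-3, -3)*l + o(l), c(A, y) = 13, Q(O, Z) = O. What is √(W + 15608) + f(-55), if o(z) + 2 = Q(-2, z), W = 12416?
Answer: -719 + 2*√7006 ≈ -551.60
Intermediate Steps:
o(z) = -4 (o(z) = -2 - 2 = -4)
f(l) = -4 + 13*l (f(l) = 13*l - 4 = -4 + 13*l)
√(W + 15608) + f(-55) = √(12416 + 15608) + (-4 + 13*(-55)) = √28024 + (-4 - 715) = 2*√7006 - 719 = -719 + 2*√7006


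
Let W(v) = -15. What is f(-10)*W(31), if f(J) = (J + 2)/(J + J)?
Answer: -6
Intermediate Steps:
f(J) = (2 + J)/(2*J) (f(J) = (2 + J)/((2*J)) = (2 + J)*(1/(2*J)) = (2 + J)/(2*J))
f(-10)*W(31) = ((1/2)*(2 - 10)/(-10))*(-15) = ((1/2)*(-1/10)*(-8))*(-15) = (2/5)*(-15) = -6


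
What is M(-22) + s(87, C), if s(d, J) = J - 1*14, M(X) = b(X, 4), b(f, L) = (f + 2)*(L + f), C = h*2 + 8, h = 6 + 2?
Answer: 370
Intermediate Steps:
h = 8
C = 24 (C = 8*2 + 8 = 16 + 8 = 24)
b(f, L) = (2 + f)*(L + f)
M(X) = 8 + X**2 + 6*X (M(X) = X**2 + 2*4 + 2*X + 4*X = X**2 + 8 + 2*X + 4*X = 8 + X**2 + 6*X)
s(d, J) = -14 + J (s(d, J) = J - 14 = -14 + J)
M(-22) + s(87, C) = (8 + (-22)**2 + 6*(-22)) + (-14 + 24) = (8 + 484 - 132) + 10 = 360 + 10 = 370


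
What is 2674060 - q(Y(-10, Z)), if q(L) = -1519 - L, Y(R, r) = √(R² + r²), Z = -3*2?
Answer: 2675579 + 2*√34 ≈ 2.6756e+6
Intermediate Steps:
Z = -6
2674060 - q(Y(-10, Z)) = 2674060 - (-1519 - √((-10)² + (-6)²)) = 2674060 - (-1519 - √(100 + 36)) = 2674060 - (-1519 - √136) = 2674060 - (-1519 - 2*√34) = 2674060 + (1519 + 2*√34) = 2675579 + 2*√34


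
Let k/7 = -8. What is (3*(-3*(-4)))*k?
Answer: -2016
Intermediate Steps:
k = -56 (k = 7*(-8) = -56)
(3*(-3*(-4)))*k = (3*(-3*(-4)))*(-56) = (3*12)*(-56) = 36*(-56) = -2016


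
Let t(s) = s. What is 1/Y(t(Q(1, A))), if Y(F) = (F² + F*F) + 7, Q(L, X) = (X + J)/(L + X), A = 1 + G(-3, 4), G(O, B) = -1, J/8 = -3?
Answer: 1/1159 ≈ 0.00086281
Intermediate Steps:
J = -24 (J = 8*(-3) = -24)
A = 0 (A = 1 - 1 = 0)
Q(L, X) = (-24 + X)/(L + X) (Q(L, X) = (X - 24)/(L + X) = (-24 + X)/(L + X))
Y(F) = 7 + 2*F² (Y(F) = (F² + F²) + 7 = 2*F² + 7 = 7 + 2*F²)
1/Y(t(Q(1, A))) = 1/(7 + 2*((-24 + 0)/(1 + 0))²) = 1/(7 + 2*(-24/1)²) = 1/(7 + 2*(1*(-24))²) = 1/(7 + 2*(-24)²) = 1/(7 + 2*576) = 1/(7 + 1152) = 1/1159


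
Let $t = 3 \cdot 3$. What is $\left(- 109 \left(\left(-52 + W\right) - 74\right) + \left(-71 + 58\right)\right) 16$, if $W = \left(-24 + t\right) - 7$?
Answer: $257904$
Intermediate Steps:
$t = 9$
$W = -22$ ($W = \left(-24 + 9\right) - 7 = -15 - 7 = -22$)
$\left(- 109 \left(\left(-52 + W\right) - 74\right) + \left(-71 + 58\right)\right) 16 = \left(- 109 \left(\left(-52 - 22\right) - 74\right) + \left(-71 + 58\right)\right) 16 = \left(- 109 \left(-74 - 74\right) - 13\right) 16 = \left(\left(-109\right) \left(-148\right) - 13\right) 16 = \left(16132 - 13\right) 16 = 16119 \cdot 16 = 257904$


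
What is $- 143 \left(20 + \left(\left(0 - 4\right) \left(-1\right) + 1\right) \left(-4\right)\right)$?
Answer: $0$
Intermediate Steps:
$- 143 \left(20 + \left(\left(0 - 4\right) \left(-1\right) + 1\right) \left(-4\right)\right) = - 143 \left(20 + \left(\left(-4\right) \left(-1\right) + 1\right) \left(-4\right)\right) = - 143 \left(20 + \left(4 + 1\right) \left(-4\right)\right) = - 143 \left(20 + 5 \left(-4\right)\right) = - 143 \left(20 - 20\right) = \left(-143\right) 0 = 0$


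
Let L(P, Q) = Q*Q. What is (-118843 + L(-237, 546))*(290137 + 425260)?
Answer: 128251366381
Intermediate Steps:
L(P, Q) = Q²
(-118843 + L(-237, 546))*(290137 + 425260) = (-118843 + 546²)*(290137 + 425260) = (-118843 + 298116)*715397 = 179273*715397 = 128251366381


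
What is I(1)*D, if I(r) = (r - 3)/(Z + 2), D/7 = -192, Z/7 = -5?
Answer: -896/11 ≈ -81.455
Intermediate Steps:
Z = -35 (Z = 7*(-5) = -35)
D = -1344 (D = 7*(-192) = -1344)
I(r) = 1/11 - r/33 (I(r) = (r - 3)/(-35 + 2) = (-3 + r)/(-33) = (-3 + r)*(-1/33) = 1/11 - r/33)
I(1)*D = (1/11 - 1/33*1)*(-1344) = (1/11 - 1/33)*(-1344) = (2/33)*(-1344) = -896/11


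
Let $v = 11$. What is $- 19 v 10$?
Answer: $-2090$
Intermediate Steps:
$- 19 v 10 = \left(-19\right) 11 \cdot 10 = \left(-209\right) 10 = -2090$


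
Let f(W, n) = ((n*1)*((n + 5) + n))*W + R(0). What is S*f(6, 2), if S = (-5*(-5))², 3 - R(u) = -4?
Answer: 71875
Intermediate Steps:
R(u) = 7 (R(u) = 3 - 1*(-4) = 3 + 4 = 7)
f(W, n) = 7 + W*n*(5 + 2*n) (f(W, n) = ((n*1)*((n + 5) + n))*W + 7 = (n*((5 + n) + n))*W + 7 = (n*(5 + 2*n))*W + 7 = W*n*(5 + 2*n) + 7 = 7 + W*n*(5 + 2*n))
S = 625 (S = 25² = 625)
S*f(6, 2) = 625*(7 + 2*6*2² + 5*6*2) = 625*(7 + 2*6*4 + 60) = 625*(7 + 48 + 60) = 625*115 = 71875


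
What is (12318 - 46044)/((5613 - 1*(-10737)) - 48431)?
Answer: 4818/4583 ≈ 1.0513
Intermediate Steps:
(12318 - 46044)/((5613 - 1*(-10737)) - 48431) = -33726/((5613 + 10737) - 48431) = -33726/(16350 - 48431) = -33726/(-32081) = -33726*(-1/32081) = 4818/4583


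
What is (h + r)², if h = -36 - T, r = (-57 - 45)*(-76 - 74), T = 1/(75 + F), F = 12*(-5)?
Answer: 52422223681/225 ≈ 2.3299e+8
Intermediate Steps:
F = -60
T = 1/15 (T = 1/(75 - 60) = 1/15 ≈ 0.066667)
r = 15300 (r = -102*(-150) = 15300)
h = -541/15 (h = -36 - 1*1/15 = -36 - 1/15 = -541/15 ≈ -36.067)
(h + r)² = (-541/15 + 15300)² = (228959/15)² = 52422223681/225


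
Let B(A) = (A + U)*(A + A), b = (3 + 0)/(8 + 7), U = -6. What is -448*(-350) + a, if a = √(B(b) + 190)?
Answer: 156800 + 2*√1173/5 ≈ 1.5681e+5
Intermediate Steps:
b = ⅕ (b = 3/15 = 3*(1/15) = ⅕ ≈ 0.20000)
B(A) = 2*A*(-6 + A) (B(A) = (A - 6)*(A + A) = (-6 + A)*(2*A) = 2*A*(-6 + A))
a = 2*√1173/5 (a = √(2*(⅕)*(-6 + ⅕) + 190) = √(2*(⅕)*(-29/5) + 190) = √(-58/25 + 190) = √(4692/25) = 2*√1173/5 ≈ 13.700)
-448*(-350) + a = -448*(-350) + 2*√1173/5 = 156800 + 2*√1173/5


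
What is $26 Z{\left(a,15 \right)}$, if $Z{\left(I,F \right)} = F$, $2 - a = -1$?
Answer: $390$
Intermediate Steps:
$a = 3$ ($a = 2 - -1 = 2 + 1 = 3$)
$26 Z{\left(a,15 \right)} = 26 \cdot 15 = 390$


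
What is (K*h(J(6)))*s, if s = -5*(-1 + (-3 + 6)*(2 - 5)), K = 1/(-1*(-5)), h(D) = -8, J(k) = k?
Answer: -80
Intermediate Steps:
K = ⅕ (K = 1/5 = ⅕ ≈ 0.20000)
s = 50 (s = -5*(-1 + 3*(-3)) = -5*(-1 - 9) = -5*(-10) = 50)
(K*h(J(6)))*s = ((⅕)*(-8))*50 = -8/5*50 = -80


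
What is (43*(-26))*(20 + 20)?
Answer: -44720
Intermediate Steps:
(43*(-26))*(20 + 20) = -1118*40 = -44720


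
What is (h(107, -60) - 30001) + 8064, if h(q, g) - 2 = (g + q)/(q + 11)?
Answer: -2588283/118 ≈ -21935.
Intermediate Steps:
h(q, g) = 2 + (g + q)/(11 + q) (h(q, g) = 2 + (g + q)/(q + 11) = 2 + (g + q)/(11 + q))
(h(107, -60) - 30001) + 8064 = ((22 - 60 + 3*107)/(11 + 107) - 30001) + 8064 = ((22 - 60 + 321)/118 - 30001) + 8064 = ((1/118)*283 - 30001) + 8064 = (283/118 - 30001) + 8064 = -3539835/118 + 8064 = -2588283/118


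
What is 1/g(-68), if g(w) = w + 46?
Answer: -1/22 ≈ -0.045455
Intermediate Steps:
g(w) = 46 + w
1/g(-68) = 1/(46 - 68) = 1/(-22) = -1/22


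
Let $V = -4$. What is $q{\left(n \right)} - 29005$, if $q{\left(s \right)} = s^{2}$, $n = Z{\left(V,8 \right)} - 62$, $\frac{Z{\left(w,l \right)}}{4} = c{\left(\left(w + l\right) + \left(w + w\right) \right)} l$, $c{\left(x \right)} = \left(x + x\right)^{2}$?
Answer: $3915191$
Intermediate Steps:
$c{\left(x \right)} = 4 x^{2}$ ($c{\left(x \right)} = \left(2 x\right)^{2} = 4 x^{2}$)
$Z{\left(w,l \right)} = 16 l \left(l + 3 w\right)^{2}$ ($Z{\left(w,l \right)} = 4 \cdot 4 \left(\left(w + l\right) + \left(w + w\right)\right)^{2} l = 4 \cdot 4 \left(\left(l + w\right) + 2 w\right)^{2} l = 4 \cdot 4 \left(l + 3 w\right)^{2} l = 4 \cdot 4 l \left(l + 3 w\right)^{2} = 16 l \left(l + 3 w\right)^{2}$)
$n = 1986$ ($n = 16 \cdot 8 \left(8 + 3 \left(-4\right)\right)^{2} - 62 = 16 \cdot 8 \left(8 - 12\right)^{2} - 62 = 16 \cdot 8 \left(-4\right)^{2} - 62 = 16 \cdot 8 \cdot 16 - 62 = 2048 - 62 = 1986$)
$q{\left(n \right)} - 29005 = 1986^{2} - 29005 = 3944196 - 29005 = 3915191$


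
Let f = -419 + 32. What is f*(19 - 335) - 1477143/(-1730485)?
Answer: 211625948763/1730485 ≈ 1.2229e+5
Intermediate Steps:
f = -387
f*(19 - 335) - 1477143/(-1730485) = -387*(19 - 335) - 1477143/(-1730485) = -387*(-316) - 1477143*(-1/1730485) = 122292 + 1477143/1730485 = 211625948763/1730485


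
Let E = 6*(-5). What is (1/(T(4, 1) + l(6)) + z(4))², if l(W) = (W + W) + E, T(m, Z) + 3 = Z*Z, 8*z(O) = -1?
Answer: 49/1600 ≈ 0.030625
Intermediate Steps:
z(O) = -⅛ (z(O) = (⅛)*(-1) = -⅛)
T(m, Z) = -3 + Z² (T(m, Z) = -3 + Z*Z = -3 + Z²)
E = -30
l(W) = -30 + 2*W (l(W) = (W + W) - 30 = 2*W - 30 = -30 + 2*W)
(1/(T(4, 1) + l(6)) + z(4))² = (1/((-3 + 1²) + (-30 + 2*6)) - ⅛)² = (1/((-3 + 1) + (-30 + 12)) - ⅛)² = (1/(-2 - 18) - ⅛)² = (1/(-20) - ⅛)² = (-1/20 - ⅛)² = (-7/40)² = 49/1600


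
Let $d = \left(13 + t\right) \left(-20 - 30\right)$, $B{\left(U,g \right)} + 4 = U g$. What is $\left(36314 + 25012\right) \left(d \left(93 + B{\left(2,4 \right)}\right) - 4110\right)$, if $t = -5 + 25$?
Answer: $-10067276160$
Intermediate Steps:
$t = 20$
$B{\left(U,g \right)} = -4 + U g$
$d = -1650$ ($d = \left(13 + 20\right) \left(-20 - 30\right) = 33 \left(-20 - 30\right) = 33 \left(-50\right) = -1650$)
$\left(36314 + 25012\right) \left(d \left(93 + B{\left(2,4 \right)}\right) - 4110\right) = \left(36314 + 25012\right) \left(- 1650 \left(93 + \left(-4 + 2 \cdot 4\right)\right) - 4110\right) = 61326 \left(- 1650 \left(93 + \left(-4 + 8\right)\right) - 4110\right) = 61326 \left(- 1650 \left(93 + 4\right) - 4110\right) = 61326 \left(\left(-1650\right) 97 - 4110\right) = 61326 \left(-160050 - 4110\right) = 61326 \left(-164160\right) = -10067276160$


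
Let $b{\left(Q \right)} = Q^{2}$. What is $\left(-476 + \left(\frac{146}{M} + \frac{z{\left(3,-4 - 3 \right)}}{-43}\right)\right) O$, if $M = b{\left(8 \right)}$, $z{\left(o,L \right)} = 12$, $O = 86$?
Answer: $- \frac{652221}{16} \approx -40764.0$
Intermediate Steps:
$M = 64$ ($M = 8^{2} = 64$)
$\left(-476 + \left(\frac{146}{M} + \frac{z{\left(3,-4 - 3 \right)}}{-43}\right)\right) O = \left(-476 + \left(\frac{146}{64} + \frac{12}{-43}\right)\right) 86 = \left(-476 + \left(146 \cdot \frac{1}{64} + 12 \left(- \frac{1}{43}\right)\right)\right) 86 = \left(-476 + \left(\frac{73}{32} - \frac{12}{43}\right)\right) 86 = \left(-476 + \frac{2755}{1376}\right) 86 = \left(- \frac{652221}{1376}\right) 86 = - \frac{652221}{16}$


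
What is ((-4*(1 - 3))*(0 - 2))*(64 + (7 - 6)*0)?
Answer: -1024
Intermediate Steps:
((-4*(1 - 3))*(0 - 2))*(64 + (7 - 6)*0) = (-4*(-2)*(-2))*(64 + 1*0) = (8*(-2))*(64 + 0) = -16*64 = -1024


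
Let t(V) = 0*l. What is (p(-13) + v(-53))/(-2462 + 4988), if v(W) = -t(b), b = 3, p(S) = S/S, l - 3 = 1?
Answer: 1/2526 ≈ 0.00039588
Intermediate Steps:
l = 4 (l = 3 + 1 = 4)
p(S) = 1
t(V) = 0 (t(V) = 0*4 = 0)
v(W) = 0 (v(W) = -1*0 = 0)
(p(-13) + v(-53))/(-2462 + 4988) = (1 + 0)/(-2462 + 4988) = 1/2526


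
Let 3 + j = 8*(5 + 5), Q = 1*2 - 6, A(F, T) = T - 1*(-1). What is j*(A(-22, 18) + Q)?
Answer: 1155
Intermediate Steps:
A(F, T) = 1 + T (A(F, T) = T + 1 = 1 + T)
Q = -4 (Q = 2 - 6 = -4)
j = 77 (j = -3 + 8*(5 + 5) = -3 + 8*10 = -3 + 80 = 77)
j*(A(-22, 18) + Q) = 77*((1 + 18) - 4) = 77*(19 - 4) = 77*15 = 1155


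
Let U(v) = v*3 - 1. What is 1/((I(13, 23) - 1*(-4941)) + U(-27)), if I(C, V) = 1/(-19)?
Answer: 19/92320 ≈ 0.00020581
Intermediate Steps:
U(v) = -1 + 3*v (U(v) = 3*v - 1 = -1 + 3*v)
I(C, V) = -1/19
1/((I(13, 23) - 1*(-4941)) + U(-27)) = 1/((-1/19 - 1*(-4941)) + (-1 + 3*(-27))) = 1/((-1/19 + 4941) + (-1 - 81)) = 1/(93878/19 - 82) = 1/(92320/19) = 19/92320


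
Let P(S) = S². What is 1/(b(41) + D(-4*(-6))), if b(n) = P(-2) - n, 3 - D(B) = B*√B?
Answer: 17/6334 - 12*√6/3167 ≈ -0.0065974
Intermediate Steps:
D(B) = 3 - B^(3/2) (D(B) = 3 - B*√B = 3 - B^(3/2))
b(n) = 4 - n (b(n) = (-2)² - n = 4 - n)
1/(b(41) + D(-4*(-6))) = 1/((4 - 1*41) + (3 - (-4*(-6))^(3/2))) = 1/((4 - 41) + (3 - 24^(3/2))) = 1/(-37 + (3 - 48*√6)) = 1/(-34 - 48*√6)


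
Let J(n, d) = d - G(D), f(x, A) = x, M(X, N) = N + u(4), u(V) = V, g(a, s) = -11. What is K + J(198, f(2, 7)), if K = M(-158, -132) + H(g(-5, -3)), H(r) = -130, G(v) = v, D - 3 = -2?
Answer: -257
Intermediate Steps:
D = 1 (D = 3 - 2 = 1)
M(X, N) = 4 + N (M(X, N) = N + 4 = 4 + N)
J(n, d) = -1 + d (J(n, d) = d - 1*1 = d - 1 = -1 + d)
K = -258 (K = (4 - 132) - 130 = -128 - 130 = -258)
K + J(198, f(2, 7)) = -258 + (-1 + 2) = -258 + 1 = -257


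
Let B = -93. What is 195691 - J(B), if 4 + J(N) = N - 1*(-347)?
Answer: 195441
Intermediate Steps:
J(N) = 343 + N (J(N) = -4 + (N - 1*(-347)) = -4 + (N + 347) = -4 + (347 + N) = 343 + N)
195691 - J(B) = 195691 - (343 - 93) = 195691 - 1*250 = 195691 - 250 = 195441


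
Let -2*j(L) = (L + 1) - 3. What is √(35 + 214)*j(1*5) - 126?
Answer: -126 - 3*√249/2 ≈ -149.67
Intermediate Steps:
j(L) = 1 - L/2 (j(L) = -((L + 1) - 3)/2 = -((1 + L) - 3)/2 = -(-2 + L)/2 = 1 - L/2)
√(35 + 214)*j(1*5) - 126 = √(35 + 214)*(1 - 5/2) - 126 = √249*(1 - ½*5) - 126 = √249*(1 - 5/2) - 126 = √249*(-3/2) - 126 = -3*√249/2 - 126 = -126 - 3*√249/2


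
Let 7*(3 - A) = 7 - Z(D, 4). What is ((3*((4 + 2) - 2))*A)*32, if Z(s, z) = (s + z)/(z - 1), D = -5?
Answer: 5248/7 ≈ 749.71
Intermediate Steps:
Z(s, z) = (s + z)/(-1 + z)
A = 41/21 (A = 3 - (7 - (-5 + 4)/(-1 + 4))/7 = 3 - (7 - (-1)/3)/7 = 3 - (7 - 1*(-1/3))/7 = 3 - (7 + 1/3)/7 = 3 - 1/7*22/3 = 3 - 22/21 = 41/21 ≈ 1.9524)
((3*((4 + 2) - 2))*A)*32 = ((3*((4 + 2) - 2))*(41/21))*32 = ((3*(6 - 2))*(41/21))*32 = ((3*4)*(41/21))*32 = (12*(41/21))*32 = (164/7)*32 = 5248/7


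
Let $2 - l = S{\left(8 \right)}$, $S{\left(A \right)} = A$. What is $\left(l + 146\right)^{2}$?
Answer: $19600$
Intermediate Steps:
$l = -6$ ($l = 2 - 8 = -6$)
$\left(l + 146\right)^{2} = \left(-6 + 146\right)^{2} = 140^{2} = 19600$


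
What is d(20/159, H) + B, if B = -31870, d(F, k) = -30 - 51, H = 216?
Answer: -31951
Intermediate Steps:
d(F, k) = -81
d(20/159, H) + B = -81 - 31870 = -31951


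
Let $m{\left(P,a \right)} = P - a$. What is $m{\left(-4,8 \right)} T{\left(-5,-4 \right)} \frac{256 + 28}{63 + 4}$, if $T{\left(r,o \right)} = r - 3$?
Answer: $\frac{27264}{67} \approx 406.93$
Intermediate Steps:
$T{\left(r,o \right)} = -3 + r$
$m{\left(-4,8 \right)} T{\left(-5,-4 \right)} \frac{256 + 28}{63 + 4} = \left(-4 - 8\right) \left(-3 - 5\right) \frac{256 + 28}{63 + 4} = \left(-4 - 8\right) \left(-8\right) \frac{284}{67} = \left(-12\right) \left(-8\right) 284 \cdot \frac{1}{67} = 96 \cdot \frac{284}{67} = \frac{27264}{67}$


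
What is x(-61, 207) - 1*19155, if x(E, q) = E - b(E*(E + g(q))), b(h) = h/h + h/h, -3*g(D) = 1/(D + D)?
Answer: -19218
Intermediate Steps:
g(D) = -1/(6*D) (g(D) = -1/(3*(D + D)) = -1/(2*D)/3 = -1/(6*D))
b(h) = 2 (b(h) = 1 + 1 = 2)
x(E, q) = -2 + E (x(E, q) = E - 1*2 = E - 2 = -2 + E)
x(-61, 207) - 1*19155 = (-2 - 61) - 1*19155 = -63 - 19155 = -19218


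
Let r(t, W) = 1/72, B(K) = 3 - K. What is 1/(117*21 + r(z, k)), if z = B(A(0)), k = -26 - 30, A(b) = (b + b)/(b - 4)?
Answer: 72/176905 ≈ 0.00040700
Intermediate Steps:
A(b) = 2*b/(-4 + b) (A(b) = (2*b)/(-4 + b) = 2*b/(-4 + b))
k = -56
z = 3 (z = 3 - 2*0/(-4 + 0) = 3 - 2*0/(-4) = 3 - 2*0*(-1)/4 = 3 - 1*0 = 3 + 0 = 3)
r(t, W) = 1/72
1/(117*21 + r(z, k)) = 1/(117*21 + 1/72) = 1/(2457 + 1/72) = 1/(176905/72) = 72/176905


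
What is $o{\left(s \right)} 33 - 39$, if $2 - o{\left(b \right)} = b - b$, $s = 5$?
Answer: $27$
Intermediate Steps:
$o{\left(b \right)} = 2$ ($o{\left(b \right)} = 2 - \left(b - b\right) = 2 - 0 = 2 + 0 = 2$)
$o{\left(s \right)} 33 - 39 = 2 \cdot 33 - 39 = 66 - 39 = 27$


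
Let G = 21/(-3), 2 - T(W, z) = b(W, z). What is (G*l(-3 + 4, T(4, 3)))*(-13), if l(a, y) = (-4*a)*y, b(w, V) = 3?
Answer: 364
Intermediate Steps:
T(W, z) = -1 (T(W, z) = 2 - 1*3 = 2 - 3 = -1)
l(a, y) = -4*a*y
G = -7 (G = 21*(-⅓) = -7)
(G*l(-3 + 4, T(4, 3)))*(-13) = -(-28)*(-3 + 4)*(-1)*(-13) = -(-28)*(-1)*(-13) = -7*4*(-13) = -28*(-13) = 364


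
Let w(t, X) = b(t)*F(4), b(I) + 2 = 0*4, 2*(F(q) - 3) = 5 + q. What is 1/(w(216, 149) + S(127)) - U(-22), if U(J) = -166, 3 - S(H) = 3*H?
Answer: 65237/393 ≈ 166.00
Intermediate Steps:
S(H) = 3 - 3*H
F(q) = 11/2 + q/2 (F(q) = 3 + (5 + q)/2 = 3 + (5/2 + q/2) = 11/2 + q/2)
b(I) = -2 (b(I) = -2 + 0*4 = -2 + 0 = -2)
w(t, X) = -15 (w(t, X) = -2*(11/2 + (½)*4) = -2*(11/2 + 2) = -2*15/2 = -15)
1/(w(216, 149) + S(127)) - U(-22) = 1/(-15 + (3 - 3*127)) - 1*(-166) = 1/(-15 + (3 - 381)) + 166 = 1/(-15 - 378) + 166 = 1/(-393) + 166 = -1/393 + 166 = 65237/393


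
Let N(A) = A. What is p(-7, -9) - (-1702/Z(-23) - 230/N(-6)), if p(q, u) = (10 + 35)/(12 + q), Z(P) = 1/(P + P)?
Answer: -234964/3 ≈ -78321.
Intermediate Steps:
Z(P) = 1/(2*P)
p(q, u) = 45/(12 + q)
p(-7, -9) - (-1702/Z(-23) - 230/N(-6)) = 45/(12 - 7) - (-1702/((½)/(-23)) - 230/(-6)) = 45/5 - (-1702/((½)*(-1/23)) - 230*(-⅙)) = 45*(⅕) - (-1702/(-1/46) + 115/3) = 9 - (-1702*(-46) + 115/3) = 9 - (78292 + 115/3) = 9 - 1*234991/3 = 9 - 234991/3 = -234964/3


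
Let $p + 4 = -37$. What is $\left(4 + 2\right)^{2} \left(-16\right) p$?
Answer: $23616$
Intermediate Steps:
$p = -41$ ($p = -4 - 37 = -41$)
$\left(4 + 2\right)^{2} \left(-16\right) p = \left(4 + 2\right)^{2} \left(-16\right) \left(-41\right) = 6^{2} \left(-16\right) \left(-41\right) = 36 \left(-16\right) \left(-41\right) = \left(-576\right) \left(-41\right) = 23616$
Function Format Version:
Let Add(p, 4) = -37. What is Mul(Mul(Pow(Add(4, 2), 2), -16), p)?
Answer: 23616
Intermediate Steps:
p = -41 (p = Add(-4, -37) = -41)
Mul(Mul(Pow(Add(4, 2), 2), -16), p) = Mul(Mul(Pow(Add(4, 2), 2), -16), -41) = Mul(Mul(Pow(6, 2), -16), -41) = Mul(Mul(36, -16), -41) = Mul(-576, -41) = 23616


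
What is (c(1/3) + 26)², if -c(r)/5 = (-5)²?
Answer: 9801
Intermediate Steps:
c(r) = -125 (c(r) = -5*(-5)² = -5*25 = -125)
(c(1/3) + 26)² = (-125 + 26)² = (-99)² = 9801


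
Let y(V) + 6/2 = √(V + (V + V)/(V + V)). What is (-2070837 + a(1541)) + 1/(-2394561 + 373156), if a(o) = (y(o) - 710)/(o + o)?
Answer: -560924098305679/270868270 + √1542/3082 ≈ -2.0708e+6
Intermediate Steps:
y(V) = -3 + √(1 + V) (y(V) = -3 + √(V + (V + V)/(V + V)) = -3 + √(V + (2*V)/((2*V))) = -3 + √(V + (2*V)*(1/(2*V))) = -3 + √(V + 1) = -3 + √(1 + V))
a(o) = (-713 + √(1 + o))/(2*o) (a(o) = ((-3 + √(1 + o)) - 710)/(o + o) = (-713 + √(1 + o))/((2*o)) = (-713 + √(1 + o))*(1/(2*o)) = (-713 + √(1 + o))/(2*o))
(-2070837 + a(1541)) + 1/(-2394561 + 373156) = (-2070837 + (½)*(-713 + √(1 + 1541))/1541) + 1/(-2394561 + 373156) = (-2070837 + (½)*(1/1541)*(-713 + √1542)) + 1/(-2021405) = (-2070837 + (-31/134 + √1542/3082)) - 1/2021405 = (-277492189/134 + √1542/3082) - 1/2021405 = -560924098305679/270868270 + √1542/3082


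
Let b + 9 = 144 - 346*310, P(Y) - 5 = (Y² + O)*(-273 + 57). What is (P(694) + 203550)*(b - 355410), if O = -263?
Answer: 47998650567955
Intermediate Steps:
P(Y) = 56813 - 216*Y² (P(Y) = 5 + (Y² - 263)*(-273 + 57) = 5 + (-263 + Y²)*(-216) = 5 + (56808 - 216*Y²) = 56813 - 216*Y²)
b = -107125 (b = -9 + (144 - 346*310) = -9 + (144 - 107260) = -9 - 107116 = -107125)
(P(694) + 203550)*(b - 355410) = ((56813 - 216*694²) + 203550)*(-107125 - 355410) = ((56813 - 216*481636) + 203550)*(-462535) = ((56813 - 104033376) + 203550)*(-462535) = (-103976563 + 203550)*(-462535) = -103773013*(-462535) = 47998650567955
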